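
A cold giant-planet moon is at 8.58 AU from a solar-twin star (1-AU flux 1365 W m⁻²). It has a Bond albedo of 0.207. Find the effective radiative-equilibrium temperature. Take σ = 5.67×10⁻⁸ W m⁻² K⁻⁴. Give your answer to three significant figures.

89.7 K

By the inverse-square law, S = 1365/8.58² = 18.54 W m⁻².
Averaging over the sphere, the absorbed flux is S(1−α)/4 = 3.676 W m⁻².
In equilibrium σT⁴ equals this, so T = 89.73 K.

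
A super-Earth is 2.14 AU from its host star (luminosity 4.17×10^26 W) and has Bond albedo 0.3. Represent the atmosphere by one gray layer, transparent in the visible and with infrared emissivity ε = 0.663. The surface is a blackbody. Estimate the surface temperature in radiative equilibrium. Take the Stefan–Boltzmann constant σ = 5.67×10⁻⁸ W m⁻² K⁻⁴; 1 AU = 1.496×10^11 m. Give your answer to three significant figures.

Orbital distance: d = 2.14 AU = 3.201×10^11 m.
Flux at the orbit: S = L/(4πd²) = 4.17×10^26/(4π·(3.20×10^11)²) = 323.8 W m⁻².
Effective emission temperature (TOA balance): σT_e⁴ = S(1−α)/4 = 56.66 W m⁻² → T_e = 177.8 K.
Surface balance with a leaky layer gives σT_s⁴ = σT_e⁴·2/(2−ε), so T_s = T_e·[2/(2−0.663)]^(1/4) = 196.6 K.

197 K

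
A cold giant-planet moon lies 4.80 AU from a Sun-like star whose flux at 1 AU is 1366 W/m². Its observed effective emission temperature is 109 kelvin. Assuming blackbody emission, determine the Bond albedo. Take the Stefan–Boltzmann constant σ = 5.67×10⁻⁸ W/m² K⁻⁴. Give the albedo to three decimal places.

Flux at the orbit: S = 1366/(4.80)² = 59.29 W/m².
Energy balance: S(1−α)/4 = σT⁴, so 1−α = 4σT⁴/S.
4σT⁴ = 4·5.67×10⁻⁸·(109)⁴ = 32.01 W/m².
Hence α = 1 − 32.01/59.29 = 0.4600.

0.460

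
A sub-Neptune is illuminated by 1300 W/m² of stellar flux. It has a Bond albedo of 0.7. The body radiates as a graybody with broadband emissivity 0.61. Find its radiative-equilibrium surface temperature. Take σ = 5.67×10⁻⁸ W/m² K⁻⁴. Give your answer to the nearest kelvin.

230 K

The planet absorbs (1−α)S over its disc πR² and re-emits over 4πR², so the mean absorbed flux is (1−0.7)·1300/4 = 97.50 W/m².
Equating to εσT⁴ with ε = 0.61: T = (97.50/0.61σ)^(1/4) = 230.4 K.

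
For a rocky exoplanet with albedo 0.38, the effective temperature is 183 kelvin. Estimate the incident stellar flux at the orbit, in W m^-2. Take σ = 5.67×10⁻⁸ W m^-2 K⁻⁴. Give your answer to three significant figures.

From S(1−α)/4 = σT⁴: S = 4σT⁴/(1−α).
σT⁴ = 5.67×10⁻⁸·(183)⁴ = 63.59 W m^-2.
S = 4·63.59/0.62 = 410.3 W m^-2.

410 W m^-2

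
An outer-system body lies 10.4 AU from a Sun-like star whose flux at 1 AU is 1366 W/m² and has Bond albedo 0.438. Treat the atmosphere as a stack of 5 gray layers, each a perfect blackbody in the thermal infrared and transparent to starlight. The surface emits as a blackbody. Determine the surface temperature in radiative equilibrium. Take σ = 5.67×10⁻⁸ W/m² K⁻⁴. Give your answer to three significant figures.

117 kelvin

Flux at the orbit: S = 1366/(10.4)² = 12.63 W/m².
OLR = S(1−α)/4 = 1.774 W/m²; the top layer radiates at T_e = 74.79 K.
For an N-layer opaque stack, T_s⁴ = (N+1)T_e⁴, hence T_s = (6)^(1/4)×74.79 K = 117.1 K.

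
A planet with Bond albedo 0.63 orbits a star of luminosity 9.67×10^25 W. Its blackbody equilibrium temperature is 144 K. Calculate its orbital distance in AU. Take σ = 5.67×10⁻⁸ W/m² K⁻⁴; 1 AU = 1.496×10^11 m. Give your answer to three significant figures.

1.14 AU

Energy balance gives S = 4σT⁴/(1−α) = 263.6 W/m².
S = L/(4πd²) → d = √(L/4πS) = √(9.67×10^25/(4π·263.6)) = 1.709×10^11 m = 1.142 AU.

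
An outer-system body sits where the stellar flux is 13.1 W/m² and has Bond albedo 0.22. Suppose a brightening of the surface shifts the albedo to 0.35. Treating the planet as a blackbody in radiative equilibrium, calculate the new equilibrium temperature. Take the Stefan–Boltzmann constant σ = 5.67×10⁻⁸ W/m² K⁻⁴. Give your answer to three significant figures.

New equilibrium: T₂ = [(1−0.35)·13.10/(4σ)]^(1/4) = 78.28 K.

78.3 kelvin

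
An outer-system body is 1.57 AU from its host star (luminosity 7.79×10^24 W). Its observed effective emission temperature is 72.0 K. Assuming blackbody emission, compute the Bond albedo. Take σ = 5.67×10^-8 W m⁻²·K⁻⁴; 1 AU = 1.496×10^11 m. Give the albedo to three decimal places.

Orbital distance: d = 1.57 AU = 2.349×10^11 m.
S = L/(4πd²) = 11.24 W m⁻².
Rearranging the radiative balance, α = 1 − 4σT⁴/S.
4σT⁴ = 4·5.67×10⁻⁸·(72.0)⁴ = 6.095 W m⁻².
1−α = 6.095/11.24 = 0.5424, so α = 0.4576.

0.458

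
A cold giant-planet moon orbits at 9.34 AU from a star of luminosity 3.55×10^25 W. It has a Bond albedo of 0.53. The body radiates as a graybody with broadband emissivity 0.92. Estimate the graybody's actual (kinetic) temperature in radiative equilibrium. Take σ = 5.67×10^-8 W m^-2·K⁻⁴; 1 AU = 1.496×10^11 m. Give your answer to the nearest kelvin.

d = 9.34 × 1.496×10^11 m = 1.397×10^12 m.
Spreading L over a sphere of radius d: S = 3.55×10^25/(4π·1.40×10^12²) = 1.447 W m^-2.
Absorbed flux (global mean): S(1−α)/4 = 1.447·0.47/4 = 0.1700 W m^-2.
Radiative balance εσT⁴ = 0.1700 gives T = [0.1700/(0.92·σ)]^(1/4) = 42.49 K.

42 K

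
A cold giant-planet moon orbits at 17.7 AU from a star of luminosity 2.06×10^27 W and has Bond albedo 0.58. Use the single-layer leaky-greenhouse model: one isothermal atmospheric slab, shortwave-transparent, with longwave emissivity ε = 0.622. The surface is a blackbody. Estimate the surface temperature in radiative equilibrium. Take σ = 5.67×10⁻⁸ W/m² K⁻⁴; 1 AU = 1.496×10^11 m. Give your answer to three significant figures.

89.0 kelvin

Orbital distance: d = 17.7 AU = 2.648×10^12 m.
Spreading L over a sphere of radius d: S = 2.06×10^27/(4π·2.65×10^12²) = 23.38 W/m².
The planet radiates to space at T_e = [S(1−α)/(4σ)]^(1/4) = 81.12 K.
For a single slab of emissivity ε, T_s⁴ = 2T_e⁴/(2−ε); thus T_s = 81.12·(1.451)^(1/4) = 89.03 K.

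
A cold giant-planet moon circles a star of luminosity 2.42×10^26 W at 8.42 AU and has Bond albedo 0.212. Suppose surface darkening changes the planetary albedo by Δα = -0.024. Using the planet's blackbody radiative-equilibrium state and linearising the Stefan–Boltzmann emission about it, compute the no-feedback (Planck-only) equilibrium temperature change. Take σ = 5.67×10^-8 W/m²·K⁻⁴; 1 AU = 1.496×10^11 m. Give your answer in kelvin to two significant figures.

d = 8.42 × 1.496×10^11 m = 1.260×10^12 m.
Spreading L over a sphere of radius d: S = 2.42×10^26/(4π·1.26×10^12²) = 12.14 W/m².
Unperturbed T_e = [12.14·(1−0.212)/(4σ)]^¼ = 80.58 K.
TOA radiative forcing: ΔF = −S·Δα/4 = −12.14·(-0.024)/4 = 0.07282 W/m².
Planck response: λ_P = 4σT_e³ = 4·5.67×10⁻⁸·(80.58)³ = 0.1187 W/m²/K.
Hence the no-feedback warming is ΔF/(4σT_e³) = 0.614 K.

0.61 K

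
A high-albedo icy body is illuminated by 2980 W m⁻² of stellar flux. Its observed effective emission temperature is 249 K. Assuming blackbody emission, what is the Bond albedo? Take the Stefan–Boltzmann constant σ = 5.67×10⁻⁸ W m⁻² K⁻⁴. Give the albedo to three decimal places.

Rearranging the radiative balance, α = 1 − 4σT⁴/S.
4σT⁴ = 4·5.67×10⁻⁸·(249)⁴ = 871.8 W m⁻².
Hence α = 1 − 871.8/2980 = 0.7074.

0.707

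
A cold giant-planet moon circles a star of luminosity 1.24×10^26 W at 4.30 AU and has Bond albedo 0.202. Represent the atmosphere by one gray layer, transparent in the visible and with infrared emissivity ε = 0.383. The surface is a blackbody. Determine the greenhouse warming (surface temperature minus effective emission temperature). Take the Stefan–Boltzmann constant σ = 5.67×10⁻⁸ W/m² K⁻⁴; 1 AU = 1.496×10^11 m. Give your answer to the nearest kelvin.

5 K

Orbital distance: d = 4.30 AU = 6.433×10^11 m.
Spreading L over a sphere of radius d: S = 1.24×10^26/(4π·6.43×10^11²) = 23.85 W/m².
At the top of the atmosphere, σT_e⁴ = S(1−α)/4 = 4.757 W/m², giving T_e = 95.71 K.
The surface balance (absorbed SW + ε·downward IR = σT_s⁴) with T_a⁴ = T_s⁴/2 reduces to T_s = T_e·[2/(2−ε)]^¼ = 100.9 K.
Greenhouse warming: T_s − T_e = 5.224 K.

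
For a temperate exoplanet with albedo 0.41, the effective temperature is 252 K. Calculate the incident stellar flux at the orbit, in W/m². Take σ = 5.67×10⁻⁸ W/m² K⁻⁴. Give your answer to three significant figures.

1550 W/m²

Invert the energy balance for S: S = 4σT⁴/(1−α).
The emitted flux is σT⁴ = 228.7 W/m².
So S = 4×228.7/(1−0.41) = 1550 W/m².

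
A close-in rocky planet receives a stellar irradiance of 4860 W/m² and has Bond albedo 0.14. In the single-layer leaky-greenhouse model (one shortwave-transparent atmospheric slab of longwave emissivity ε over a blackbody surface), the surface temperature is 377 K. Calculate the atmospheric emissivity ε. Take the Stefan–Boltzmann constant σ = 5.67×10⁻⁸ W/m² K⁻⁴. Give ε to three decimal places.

0.175

First, T_e = [4860·(1−0.14)/(4σ)]^(1/4) = 368.4 K.
T_s⁴ = T_e⁴·2/(2−ε) → ε = 2 − 2(T_e/T_s)⁴ = 2 − 2·(368.4/377)⁴ = 0.1754.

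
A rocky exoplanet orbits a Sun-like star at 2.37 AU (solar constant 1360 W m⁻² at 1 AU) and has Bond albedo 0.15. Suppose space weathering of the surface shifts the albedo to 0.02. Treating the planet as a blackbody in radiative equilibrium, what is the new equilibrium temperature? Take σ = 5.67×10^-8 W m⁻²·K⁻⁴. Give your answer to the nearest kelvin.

180 kelvin

Flux at the orbit: S = 1360/(2.37)² = 242.1 W m⁻².
T₂ = [S(1−α₂)/(4σ)]^(1/4) = [242.1·0.98/(4σ)]^(1/4) = 179.8 K.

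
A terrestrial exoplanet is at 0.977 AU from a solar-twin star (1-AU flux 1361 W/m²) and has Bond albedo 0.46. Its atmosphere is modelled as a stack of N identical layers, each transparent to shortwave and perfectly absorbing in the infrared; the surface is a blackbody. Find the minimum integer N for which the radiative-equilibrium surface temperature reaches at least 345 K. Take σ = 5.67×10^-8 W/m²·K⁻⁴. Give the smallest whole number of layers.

4

Flux at the orbit: S = 1361/(0.977)² = 1426 W/m².
Top-of-atmosphere balance: σT_e⁴ = S(1−α)/4 = 192.5 W/m² → T_e = 241.4 K.
T_s = (N+1)^(1/4)·T_e ≥ 345 K requires N+1 ≥ (T_s/T_e)⁴ = (345/241.4)⁴ = 4.173.
So N ≥ 3.173; the smallest integer is N = 4.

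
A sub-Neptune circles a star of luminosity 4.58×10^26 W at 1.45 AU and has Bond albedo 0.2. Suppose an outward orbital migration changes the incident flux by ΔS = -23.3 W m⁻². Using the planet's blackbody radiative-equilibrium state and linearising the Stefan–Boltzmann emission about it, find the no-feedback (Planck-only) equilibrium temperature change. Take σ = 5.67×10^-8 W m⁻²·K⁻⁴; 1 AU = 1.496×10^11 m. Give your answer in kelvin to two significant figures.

-1.7 kelvin

Orbital distance: d = 1.45 AU = 2.169×10^11 m.
Flux at the orbit: S = L/(4πd²) = 4.58×10^26/(4π·(2.17×10^11)²) = 774.6 W m⁻².
Reference equilibrium: T_e = [S(1−α)/(4σ)]^(1/4) = 228.6 K.
ΔF = Δ[S(1−α)]/4 = (1−0.2)·-23.3/4 = -4.660 W m⁻².
Planck response: λ_P = 4σT_e³ = 4·5.67×10⁻⁸·(228.6)³ = 2.710 W m⁻²/K.
ΔT₀ = ΔF/λ_P = -4.660/2.710 = -1.72 K.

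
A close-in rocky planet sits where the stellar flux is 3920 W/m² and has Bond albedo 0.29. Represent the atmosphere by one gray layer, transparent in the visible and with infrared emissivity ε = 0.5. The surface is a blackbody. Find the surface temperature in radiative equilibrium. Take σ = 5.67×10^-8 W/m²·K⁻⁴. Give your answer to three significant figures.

At the top of the atmosphere, σT_e⁴ = S(1−α)/4 = 695.8 W/m², giving T_e = 332.8 K.
Surface balance with a leaky layer gives σT_s⁴ = σT_e⁴·2/(2−ε), so T_s = T_e·[2/(2−0.5)]^(1/4) = 357.7 K.

358 kelvin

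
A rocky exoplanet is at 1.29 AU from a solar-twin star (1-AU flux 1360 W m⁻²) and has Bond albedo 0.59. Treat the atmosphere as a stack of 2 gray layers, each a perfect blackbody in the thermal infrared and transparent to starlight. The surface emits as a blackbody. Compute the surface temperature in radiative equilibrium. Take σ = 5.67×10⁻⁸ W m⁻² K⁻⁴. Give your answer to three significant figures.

258 K

Irradiance scales as 1/d², so S = 1360 W m⁻² × (1/1.29)² = 817.3 W m⁻².
The effective emission temperature is T_e = [S(1−α)/(4σ)]^¼ = 196.1 K.
With N = 2 opaque layers, T_s = (N+1)^(1/4)·T_e = 3^(1/4)·196.1 = 258.0 K.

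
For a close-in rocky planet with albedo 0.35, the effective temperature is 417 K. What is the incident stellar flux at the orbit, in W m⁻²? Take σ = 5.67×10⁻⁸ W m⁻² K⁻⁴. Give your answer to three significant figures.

Invert the energy balance for S: S = 4σT⁴/(1−α).
The emitted flux is σT⁴ = 1714 W m⁻².
So S = 4×1714/(1−0.35) = 10550 W m⁻².

10600 W m⁻²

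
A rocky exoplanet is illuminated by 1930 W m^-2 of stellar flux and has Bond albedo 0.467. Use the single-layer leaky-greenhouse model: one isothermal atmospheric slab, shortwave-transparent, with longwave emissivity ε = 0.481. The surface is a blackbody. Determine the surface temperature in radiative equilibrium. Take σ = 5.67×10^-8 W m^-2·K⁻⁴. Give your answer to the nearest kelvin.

The planet radiates to space at T_e = [S(1−α)/(4σ)]^(1/4) = 259.5 K.
The surface balance (absorbed SW + ε·downward IR = σT_s⁴) with T_a⁴ = T_s⁴/2 reduces to T_s = T_e·[2/(2−ε)]^¼ = 278.0 K.

278 kelvin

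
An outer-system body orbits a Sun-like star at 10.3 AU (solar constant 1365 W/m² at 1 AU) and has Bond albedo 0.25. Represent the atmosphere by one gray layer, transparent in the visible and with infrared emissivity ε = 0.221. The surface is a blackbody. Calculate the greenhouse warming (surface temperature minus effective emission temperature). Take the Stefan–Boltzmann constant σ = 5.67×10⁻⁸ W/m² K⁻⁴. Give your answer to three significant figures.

2.40 K

By the inverse-square law, S = 1365/10.3² = 12.87 W/m².
At the top of the atmosphere, σT_e⁴ = S(1−α)/4 = 2.412 W/m², giving T_e = 80.76 K.
The surface balance (absorbed SW + ε·downward IR = σT_s⁴) with T_a⁴ = T_s⁴/2 reduces to T_s = T_e·[2/(2−ε)]^¼ = 83.16 K.
The atmosphere warms the surface by 2.399 K.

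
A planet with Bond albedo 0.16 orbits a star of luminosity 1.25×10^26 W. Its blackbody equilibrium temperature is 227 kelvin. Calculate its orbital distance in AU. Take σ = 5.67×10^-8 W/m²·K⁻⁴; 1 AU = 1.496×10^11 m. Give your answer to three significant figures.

Energy balance gives S = 4σT⁴/(1−α) = 716.9 W/m².
Then d = [L/(4πS)]^(1/2) = 1.178×10^11 m, i.e. 0.7874 AU.

0.787 AU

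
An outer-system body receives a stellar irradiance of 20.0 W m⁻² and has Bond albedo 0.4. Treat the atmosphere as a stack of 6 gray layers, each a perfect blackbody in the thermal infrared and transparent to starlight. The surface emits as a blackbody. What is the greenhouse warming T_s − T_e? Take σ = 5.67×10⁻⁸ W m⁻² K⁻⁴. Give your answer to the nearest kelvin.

The effective emission temperature is T_e = [S(1−α)/(4σ)]^¼ = 85.29 K.
T_s = (N+1)^(1/4)·T_e = 138.7 K.
Warming: T_s − T_e = 53.44 K.

53 K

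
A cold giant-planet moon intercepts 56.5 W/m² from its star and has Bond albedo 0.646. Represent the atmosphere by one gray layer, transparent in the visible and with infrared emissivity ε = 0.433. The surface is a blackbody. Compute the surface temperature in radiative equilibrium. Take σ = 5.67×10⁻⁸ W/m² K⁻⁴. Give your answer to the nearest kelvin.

103 K

At the top of the atmosphere, σT_e⁴ = S(1−α)/4 = 5.000 W/m², giving T_e = 96.91 K.
The surface balance (absorbed SW + ε·downward IR = σT_s⁴) with T_a⁴ = T_s⁴/2 reduces to T_s = T_e·[2/(2−ε)]^¼ = 103.0 K.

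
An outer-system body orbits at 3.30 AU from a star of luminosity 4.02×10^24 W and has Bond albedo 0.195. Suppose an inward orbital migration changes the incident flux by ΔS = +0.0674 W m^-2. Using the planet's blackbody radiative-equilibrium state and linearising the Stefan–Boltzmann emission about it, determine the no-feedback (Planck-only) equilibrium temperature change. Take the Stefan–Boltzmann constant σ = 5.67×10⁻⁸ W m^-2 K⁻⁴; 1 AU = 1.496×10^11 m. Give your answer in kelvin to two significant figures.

Orbital distance: d = 3.30 AU = 4.937×10^11 m.
Flux at the orbit: S = L/(4πd²) = 4.02×10^24/(4π·(4.94×10^11)²) = 1.313 W m^-2.
The baseline emission temperature is T_e = 46.46 K.
ΔF = Δ[S(1−α)]/4 = (1−0.195)·+0.0674/4 = 0.01356 W m^-2.
Planck response: λ_P = 4σT_e³ = 4·5.67×10⁻⁸·(46.46)³ = 0.02274 W m^-2/K.
So ΔT₀ = 0.01356/0.02274 = 0.596 K.

0.60 K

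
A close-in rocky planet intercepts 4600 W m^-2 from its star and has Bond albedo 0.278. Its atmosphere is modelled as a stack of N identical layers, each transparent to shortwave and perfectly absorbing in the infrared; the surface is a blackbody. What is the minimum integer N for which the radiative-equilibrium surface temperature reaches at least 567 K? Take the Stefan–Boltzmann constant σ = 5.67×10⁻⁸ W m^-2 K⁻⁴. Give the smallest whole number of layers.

7

OLR = S(1−α)/4 = 830.3 W m^-2; the top layer radiates at T_e = 347.9 K.
Since T_s⁴ = (N+1)T_e⁴, we need N ≥ (T_s/T_e)⁴ − 1 = 6.058.
Rounding up, N = 7.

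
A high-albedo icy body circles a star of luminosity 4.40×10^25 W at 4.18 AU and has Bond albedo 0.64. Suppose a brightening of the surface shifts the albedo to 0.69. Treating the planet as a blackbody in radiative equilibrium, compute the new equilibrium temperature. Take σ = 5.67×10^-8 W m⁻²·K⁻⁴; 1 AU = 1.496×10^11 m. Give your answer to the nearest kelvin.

Orbital distance: d = 4.18 AU = 6.253×10^11 m.
Spreading L over a sphere of radius d: S = 4.40×10^25/(4π·6.25×10^11²) = 8.954 W m⁻².
New equilibrium: T₂ = [(1−0.69)·8.954/(4σ)]^(1/4) = 59.15 K.

59 kelvin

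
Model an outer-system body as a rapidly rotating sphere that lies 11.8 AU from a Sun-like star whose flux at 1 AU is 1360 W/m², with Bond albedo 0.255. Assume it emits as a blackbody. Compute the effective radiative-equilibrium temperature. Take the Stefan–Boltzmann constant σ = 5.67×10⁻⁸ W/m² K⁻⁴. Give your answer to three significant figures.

75.3 K

Flux at the orbit: S = 1360/(11.8)² = 9.767 W/m².
The planet absorbs (1−α)S over its disc πR² and re-emits over 4πR², so the mean absorbed flux is (1−0.255)·9.767/4 = 1.819 W/m².
In equilibrium σT⁴ equals this, so T = 75.26 K.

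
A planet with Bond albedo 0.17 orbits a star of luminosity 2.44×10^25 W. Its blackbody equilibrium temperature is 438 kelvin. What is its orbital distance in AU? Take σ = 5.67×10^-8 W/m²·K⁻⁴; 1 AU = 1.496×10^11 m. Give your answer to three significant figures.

0.0929 AU

Required flux: S = 4σT⁴/(1−α) = 10060 W/m².
S = L/(4πd²) → d = √(L/4πS) = √(2.44×10^25/(4π·10060)) = 1.390×10^10 m = 0.09288 AU.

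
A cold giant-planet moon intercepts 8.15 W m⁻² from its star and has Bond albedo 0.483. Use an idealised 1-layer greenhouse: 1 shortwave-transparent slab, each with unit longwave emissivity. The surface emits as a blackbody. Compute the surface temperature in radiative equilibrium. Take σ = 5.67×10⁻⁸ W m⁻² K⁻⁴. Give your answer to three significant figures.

The effective emission temperature is T_e = [S(1−α)/(4σ)]^¼ = 65.65 K.
With N = 1 opaque layers, T_s = (N+1)^(1/4)·T_e = 2^(1/4)·65.65 = 78.07 K.

78.1 K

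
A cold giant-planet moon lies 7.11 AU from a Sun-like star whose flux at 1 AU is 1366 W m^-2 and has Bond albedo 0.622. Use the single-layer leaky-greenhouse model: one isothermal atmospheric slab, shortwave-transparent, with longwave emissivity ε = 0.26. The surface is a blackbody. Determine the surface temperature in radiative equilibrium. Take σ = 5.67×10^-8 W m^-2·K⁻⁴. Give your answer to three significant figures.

By the inverse-square law, S = 1366/7.11² = 27.02 W m^-2.
At the top of the atmosphere, σT_e⁴ = S(1−α)/4 = 2.554 W m^-2, giving T_e = 81.92 K.
Surface balance with a leaky layer gives σT_s⁴ = σT_e⁴·2/(2−ε), so T_s = T_e·[2/(2−0.26)]^(1/4) = 84.82 K.

84.8 kelvin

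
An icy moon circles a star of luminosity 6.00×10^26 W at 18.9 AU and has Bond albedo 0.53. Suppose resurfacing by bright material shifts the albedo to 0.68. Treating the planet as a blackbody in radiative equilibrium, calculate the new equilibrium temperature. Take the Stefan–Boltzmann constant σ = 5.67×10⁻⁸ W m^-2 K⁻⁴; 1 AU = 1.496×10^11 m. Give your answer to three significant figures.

53.9 K

Orbital distance: d = 18.9 AU = 2.827×10^12 m.
S = L/(4πd²) = 5.972 W m^-2.
With the new albedo, S(1−α₂)/4 = 0.4778 W m^-2, so T₂ = 53.88 K.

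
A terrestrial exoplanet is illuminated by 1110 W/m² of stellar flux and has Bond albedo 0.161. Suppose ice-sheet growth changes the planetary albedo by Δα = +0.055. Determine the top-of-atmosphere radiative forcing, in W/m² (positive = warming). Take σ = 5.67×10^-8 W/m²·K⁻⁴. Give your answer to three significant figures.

TOA radiative forcing: ΔF = −S·Δα/4 = −1110·(+0.055)/4 = -15.26 W/m².

-15.3 W/m²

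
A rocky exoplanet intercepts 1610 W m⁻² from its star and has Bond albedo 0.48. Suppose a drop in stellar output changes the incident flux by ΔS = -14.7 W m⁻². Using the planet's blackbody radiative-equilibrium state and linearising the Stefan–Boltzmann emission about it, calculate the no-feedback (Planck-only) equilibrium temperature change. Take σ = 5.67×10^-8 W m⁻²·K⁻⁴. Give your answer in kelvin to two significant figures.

-0.56 K

Reference equilibrium: T_e = [S(1−α)/(4σ)]^(1/4) = 246.5 K.
Only a fraction (1−α) is absorbed and it's spread over 4πR², so ΔF = (1−α)ΔS/4 = -1.911 W m⁻².
The Planck feedback parameter is 4σT_e³ = 3.397 W m⁻²/K.
ΔT₀ = ΔF/λ_P = -1.911/3.397 = -0.563 K.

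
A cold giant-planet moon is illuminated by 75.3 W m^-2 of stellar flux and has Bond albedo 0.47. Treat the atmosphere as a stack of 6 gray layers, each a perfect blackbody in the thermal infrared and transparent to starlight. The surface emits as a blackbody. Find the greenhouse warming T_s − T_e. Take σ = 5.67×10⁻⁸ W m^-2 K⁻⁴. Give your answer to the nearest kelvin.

72 K

The effective emission temperature is T_e = [S(1−α)/(4σ)]^¼ = 115.2 K.
Surface: T_s = (7)^¼·T_e = 187.3 K.
So the greenhouse effect raises the surface by 187.3 − 115.2 = 72.17 K.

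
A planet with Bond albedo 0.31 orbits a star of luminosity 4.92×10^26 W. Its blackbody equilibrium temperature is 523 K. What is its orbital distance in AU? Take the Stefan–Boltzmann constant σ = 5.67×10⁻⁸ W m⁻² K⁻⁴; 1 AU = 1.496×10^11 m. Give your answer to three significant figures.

0.267 AU

Energy balance gives S = 4σT⁴/(1−α) = 24590 W m⁻².
Then d = [L/(4πS)]^(1/2) = 3.990×10^10 m, i.e. 0.2667 AU.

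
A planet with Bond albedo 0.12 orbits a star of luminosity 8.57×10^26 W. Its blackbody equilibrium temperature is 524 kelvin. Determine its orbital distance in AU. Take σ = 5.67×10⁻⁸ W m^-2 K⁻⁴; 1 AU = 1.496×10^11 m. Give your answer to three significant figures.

0.396 AU

Required flux: S = 4σT⁴/(1−α) = 19430 W m^-2.
S = L/(4πd²) → d = √(L/4πS) = √(8.57×10^26/(4π·19430)) = 5.924×10^10 m = 0.3960 AU.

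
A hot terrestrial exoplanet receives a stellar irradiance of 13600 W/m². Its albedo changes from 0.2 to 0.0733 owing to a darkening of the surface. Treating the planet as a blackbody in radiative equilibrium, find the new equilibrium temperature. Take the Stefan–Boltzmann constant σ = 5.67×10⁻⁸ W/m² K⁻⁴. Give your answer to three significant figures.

486 K

With the new albedo, S(1−α₂)/4 = 3151 W/m², so T₂ = 485.5 K.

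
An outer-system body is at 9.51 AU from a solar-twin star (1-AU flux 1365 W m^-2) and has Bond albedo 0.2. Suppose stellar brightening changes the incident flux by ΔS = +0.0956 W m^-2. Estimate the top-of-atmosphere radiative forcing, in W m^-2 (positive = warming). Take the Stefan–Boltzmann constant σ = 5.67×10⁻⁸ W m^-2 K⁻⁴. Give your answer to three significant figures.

By the inverse-square law, S = 1365/9.51² = 15.09 W m^-2.
ΔF = Δ[S(1−α)]/4 = (1−0.2)·+0.0956/4 = 0.01912 W m^-2.

0.0191 W m^-2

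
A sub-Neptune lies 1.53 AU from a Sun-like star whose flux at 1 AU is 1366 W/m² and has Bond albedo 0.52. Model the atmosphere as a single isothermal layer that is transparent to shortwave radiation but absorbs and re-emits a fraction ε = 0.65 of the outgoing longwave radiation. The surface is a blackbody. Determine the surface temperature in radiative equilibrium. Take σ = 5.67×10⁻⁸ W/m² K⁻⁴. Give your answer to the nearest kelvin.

By the inverse-square law, S = 1366/1.53² = 583.5 W/m².
At the top of the atmosphere, σT_e⁴ = S(1−α)/4 = 70.02 W/m², giving T_e = 187.5 K.
The surface balance (absorbed SW + ε·downward IR = σT_s⁴) with T_a⁴ = T_s⁴/2 reduces to T_s = T_e·[2/(2−ε)]^¼ = 206.8 K.

207 K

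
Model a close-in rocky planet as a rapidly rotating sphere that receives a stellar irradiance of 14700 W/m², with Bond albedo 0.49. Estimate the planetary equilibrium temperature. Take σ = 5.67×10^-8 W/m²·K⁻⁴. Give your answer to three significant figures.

426 K

Absorbed flux (global mean): S(1−α)/4 = 14700·0.51/4 = 1874 W/m².
Balancing against σT⁴: T = (1874/5.67×10⁻⁸)^(1/4) = 426.4 K.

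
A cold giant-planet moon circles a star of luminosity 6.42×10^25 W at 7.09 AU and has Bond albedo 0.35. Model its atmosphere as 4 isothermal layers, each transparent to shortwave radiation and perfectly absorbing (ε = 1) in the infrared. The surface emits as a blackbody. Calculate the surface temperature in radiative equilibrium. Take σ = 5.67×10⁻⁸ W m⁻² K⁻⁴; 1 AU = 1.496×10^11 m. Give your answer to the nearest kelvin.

90 K

Orbital distance: d = 7.09 AU = 1.061×10^12 m.
Spreading L over a sphere of radius d: S = 6.42×10^25/(4π·1.06×10^12²) = 4.541 W m⁻².
OLR = S(1−α)/4 = 0.7379 W m⁻²; the top layer radiates at T_e = 60.06 K.
Layer-by-layer balance gives σT_s⁴ = (N+1)σT_e⁴, so T_s = 5^¼·60.06 = 89.82 K.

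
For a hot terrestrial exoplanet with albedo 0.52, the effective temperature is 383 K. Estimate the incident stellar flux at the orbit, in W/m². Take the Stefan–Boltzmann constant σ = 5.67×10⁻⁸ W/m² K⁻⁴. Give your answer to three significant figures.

Invert the energy balance for S: S = 4σT⁴/(1−α).
σT⁴ = 5.67×10⁻⁸·(383)⁴ = 1220 W/m².
So S = 4×1220/(1−0.52) = 10170 W/m².

10200 W/m²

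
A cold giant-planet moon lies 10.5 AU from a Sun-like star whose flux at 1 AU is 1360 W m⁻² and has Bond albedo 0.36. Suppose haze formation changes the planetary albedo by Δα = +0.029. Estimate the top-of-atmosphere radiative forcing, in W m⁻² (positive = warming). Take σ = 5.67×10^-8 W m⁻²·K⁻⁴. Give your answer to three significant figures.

-0.0894 W m⁻²

Irradiance scales as 1/d², so S = 1360 W m⁻² × (1/10.5)² = 12.34 W m⁻².
The change in absorbed flux is Δ[S(1−α)/4] = −SΔα/4 = -0.08943 W m⁻².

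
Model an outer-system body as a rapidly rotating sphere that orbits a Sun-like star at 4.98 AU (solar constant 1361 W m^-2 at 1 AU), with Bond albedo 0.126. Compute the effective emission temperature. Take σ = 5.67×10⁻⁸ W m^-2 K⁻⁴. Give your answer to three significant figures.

Flux at the orbit: S = 1361/(4.98)² = 54.88 W m^-2.
Averaging over the sphere, the absorbed flux is S(1−α)/4 = 11.99 W m^-2.
Balancing against σT⁴: T = (11.99/5.67×10⁻⁸)^(1/4) = 120.6 K.

121 kelvin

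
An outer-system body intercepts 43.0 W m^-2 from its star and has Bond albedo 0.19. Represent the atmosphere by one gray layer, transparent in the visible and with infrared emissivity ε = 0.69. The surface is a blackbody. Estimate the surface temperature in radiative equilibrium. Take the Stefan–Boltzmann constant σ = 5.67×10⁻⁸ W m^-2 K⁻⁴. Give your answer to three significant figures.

At the top of the atmosphere, σT_e⁴ = S(1−α)/4 = 8.708 W m^-2, giving T_e = 111.3 K.
For a single slab of emissivity ε, T_s⁴ = 2T_e⁴/(2−ε); thus T_s = 111.3·(1.527)^(1/4) = 123.7 K.

124 K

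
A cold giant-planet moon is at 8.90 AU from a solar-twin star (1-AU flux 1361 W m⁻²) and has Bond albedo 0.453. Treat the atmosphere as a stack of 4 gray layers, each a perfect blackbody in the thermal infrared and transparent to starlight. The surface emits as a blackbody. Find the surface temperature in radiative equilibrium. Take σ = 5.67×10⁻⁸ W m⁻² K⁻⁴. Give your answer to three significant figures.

By the inverse-square law, S = 1361/8.90² = 17.18 W m⁻².
OLR = S(1−α)/4 = 2.350 W m⁻²; the top layer radiates at T_e = 80.23 K.
Layer-by-layer balance gives σT_s⁴ = (N+1)σT_e⁴, so T_s = 5^¼·80.23 = 120.0 K.

120 kelvin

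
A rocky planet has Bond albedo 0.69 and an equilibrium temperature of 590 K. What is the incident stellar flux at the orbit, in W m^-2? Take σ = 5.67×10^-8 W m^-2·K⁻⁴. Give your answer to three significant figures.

From S(1−α)/4 = σT⁴: S = 4σT⁴/(1−α).
σT⁴ = 5.67×10⁻⁸·(590)⁴ = 6871 W m^-2.
So S = 4×6871/(1−0.69) = 88650 W m^-2.

88700 W m^-2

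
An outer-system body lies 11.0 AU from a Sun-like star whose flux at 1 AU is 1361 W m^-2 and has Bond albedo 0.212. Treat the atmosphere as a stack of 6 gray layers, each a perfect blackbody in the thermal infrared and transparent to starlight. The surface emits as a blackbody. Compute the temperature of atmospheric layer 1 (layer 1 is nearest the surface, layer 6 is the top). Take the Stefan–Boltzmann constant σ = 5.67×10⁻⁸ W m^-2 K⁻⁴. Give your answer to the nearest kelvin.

Irradiance scales as 1/d², so S = 1361 W m^-2 × (1/11.0)² = 11.25 W m^-2.
Top-of-atmosphere balance: σT_e⁴ = S(1−α)/4 = 2.216 W m^-2 → T_e = 79.07 K.
In the N-layer model, layer k (counted from the surface) has T_k = (N+1−k)^(1/4)·T_e.
T_1 = (6)^(1/4)·79.07 = 123.7 K.

124 K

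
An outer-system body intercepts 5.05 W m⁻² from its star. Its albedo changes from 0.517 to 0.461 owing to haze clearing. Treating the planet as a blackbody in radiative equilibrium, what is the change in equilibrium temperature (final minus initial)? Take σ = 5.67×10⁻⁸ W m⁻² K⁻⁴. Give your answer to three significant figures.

Before: T₁ = [5.050·0.483/(4σ)]^(1/4) = 57.27 K.
Final:   T₂ = [S(1−0.461)/(4σ)]^(1/4) = 58.86 K.
Change: 58.86 − 57.27 = 1.592 K.

1.59 K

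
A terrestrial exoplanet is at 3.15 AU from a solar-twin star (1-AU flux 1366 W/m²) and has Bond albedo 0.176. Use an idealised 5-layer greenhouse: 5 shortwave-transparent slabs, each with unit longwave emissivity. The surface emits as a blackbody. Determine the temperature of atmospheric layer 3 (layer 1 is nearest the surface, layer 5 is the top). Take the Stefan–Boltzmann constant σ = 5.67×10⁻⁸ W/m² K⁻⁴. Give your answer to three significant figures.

Irradiance scales as 1/d², so S = 1366 W/m² × (1/3.15)² = 137.7 W/m².
The effective emission temperature is T_e = [S(1−α)/(4σ)]^¼ = 149.5 K.
In the N-layer model, layer k (counted from the surface) has T_k = (N+1−k)^(1/4)·T_e.
With k = 3: T_3 = (5+1−3)^¼·149.5 K = 196.8 K.

197 K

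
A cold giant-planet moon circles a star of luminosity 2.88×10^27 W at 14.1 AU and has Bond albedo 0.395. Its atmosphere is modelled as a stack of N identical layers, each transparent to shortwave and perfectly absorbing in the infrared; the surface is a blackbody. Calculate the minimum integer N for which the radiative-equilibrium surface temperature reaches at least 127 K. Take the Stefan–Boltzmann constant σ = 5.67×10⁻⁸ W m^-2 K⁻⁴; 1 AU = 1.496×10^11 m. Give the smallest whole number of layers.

Orbital distance: d = 14.1 AU = 2.109×10^12 m.
Spreading L over a sphere of radius d: S = 2.88×10^27/(4π·2.11×10^12²) = 51.51 W m^-2.
The effective emission temperature is T_e = [S(1−α)/(4σ)]^¼ = 108.3 K.
Since T_s⁴ = (N+1)T_e⁴, we need N ≥ (T_s/T_e)⁴ − 1 = 0.893.
So N ≥ 0.893; the smallest integer is N = 1.

1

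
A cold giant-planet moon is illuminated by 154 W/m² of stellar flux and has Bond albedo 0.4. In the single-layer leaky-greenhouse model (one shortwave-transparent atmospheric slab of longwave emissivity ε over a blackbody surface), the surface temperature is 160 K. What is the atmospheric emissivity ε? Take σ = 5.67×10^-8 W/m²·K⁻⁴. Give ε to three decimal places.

First, T_e = [154.0·(1−0.4)/(4σ)]^(1/4) = 142.1 K.
Inverting T_s⁴ = 2T_e⁴/(2−ε): (T_e/T_s)⁴ = 0.6217, so ε = 2(1 − 0.6217) = 0.7567.

0.757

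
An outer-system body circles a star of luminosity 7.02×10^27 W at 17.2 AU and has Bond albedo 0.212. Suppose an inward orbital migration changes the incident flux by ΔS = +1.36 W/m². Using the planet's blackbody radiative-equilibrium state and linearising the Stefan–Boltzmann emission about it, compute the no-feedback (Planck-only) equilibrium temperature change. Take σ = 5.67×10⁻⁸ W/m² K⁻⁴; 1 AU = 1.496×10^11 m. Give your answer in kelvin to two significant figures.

0.53 kelvin

Orbital distance: d = 17.2 AU = 2.573×10^12 m.
Spreading L over a sphere of radius d: S = 7.02×10^27/(4π·2.57×10^12²) = 84.37 W/m².
Unperturbed T_e = [84.37·(1−0.212)/(4σ)]^¼ = 130.8 K.
ΔF = Δ[S(1−α)]/4 = (1−0.212)·+1.36/4 = 0.2679 W/m².
Planck response: λ_P = 4σT_e³ = 4·5.67×10⁻⁸·(130.8)³ = 0.5081 W/m²/K.
Hence the no-feedback warming is ΔF/(4σT_e³) = 0.527 K.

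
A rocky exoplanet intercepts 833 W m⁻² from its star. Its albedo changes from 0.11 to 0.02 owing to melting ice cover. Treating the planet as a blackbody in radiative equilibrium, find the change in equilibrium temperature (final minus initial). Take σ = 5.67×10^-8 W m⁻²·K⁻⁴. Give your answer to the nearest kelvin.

With α = 0.11, T₁ = 239.1 K.
With α = 0.02, T₂ = 244.9 K.
ΔT = T₂ − T₁ = 5.828 K.

6 K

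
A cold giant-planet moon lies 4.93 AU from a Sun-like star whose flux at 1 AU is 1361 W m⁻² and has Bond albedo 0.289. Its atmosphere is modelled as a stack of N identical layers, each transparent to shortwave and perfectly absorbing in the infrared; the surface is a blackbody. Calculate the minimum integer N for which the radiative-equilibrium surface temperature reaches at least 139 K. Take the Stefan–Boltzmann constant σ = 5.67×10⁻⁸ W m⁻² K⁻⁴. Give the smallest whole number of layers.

2

Irradiance scales as 1/d², so S = 1361 W m⁻² × (1/4.93)² = 56.00 W m⁻².
The effective emission temperature is T_e = [S(1−α)/(4σ)]^¼ = 115.1 K.
Need (N+1)T_e⁴ ≥ T_s⁴, i.e. N+1 ≥ (139/115.1)⁴ = 2.127.
So N ≥ 1.127; the smallest integer is N = 2.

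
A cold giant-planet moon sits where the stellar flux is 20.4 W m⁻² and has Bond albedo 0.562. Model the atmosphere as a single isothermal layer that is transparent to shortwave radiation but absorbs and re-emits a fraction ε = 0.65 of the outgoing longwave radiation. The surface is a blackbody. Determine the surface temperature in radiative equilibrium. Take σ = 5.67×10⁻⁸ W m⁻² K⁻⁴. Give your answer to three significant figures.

87.4 K

At the top of the atmosphere, σT_e⁴ = S(1−α)/4 = 2.234 W m⁻², giving T_e = 79.23 K.
The surface balance (absorbed SW + ε·downward IR = σT_s⁴) with T_a⁴ = T_s⁴/2 reduces to T_s = T_e·[2/(2−ε)]^¼ = 87.41 K.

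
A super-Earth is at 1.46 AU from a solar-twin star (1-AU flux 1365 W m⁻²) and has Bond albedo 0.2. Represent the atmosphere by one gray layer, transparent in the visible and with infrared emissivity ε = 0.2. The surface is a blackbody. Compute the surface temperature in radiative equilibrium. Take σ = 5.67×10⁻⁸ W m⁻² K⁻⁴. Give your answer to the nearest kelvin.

Irradiance scales as 1/d², so S = 1365 W m⁻² × (1/1.46)² = 640.4 W m⁻².
Effective emission temperature (TOA balance): σT_e⁴ = S(1−α)/4 = 128.1 W m⁻² → T_e = 218.0 K.
For a single slab of emissivity ε, T_s⁴ = 2T_e⁴/(2−ε); thus T_s = 218.0·(1.111)^(1/4) = 223.8 K.

224 kelvin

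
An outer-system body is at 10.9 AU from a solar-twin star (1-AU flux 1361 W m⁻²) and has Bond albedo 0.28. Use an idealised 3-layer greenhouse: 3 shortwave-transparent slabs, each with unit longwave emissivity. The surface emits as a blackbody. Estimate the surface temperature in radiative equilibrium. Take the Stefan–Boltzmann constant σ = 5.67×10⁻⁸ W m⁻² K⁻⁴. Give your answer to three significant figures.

By the inverse-square law, S = 1361/10.9² = 11.46 W m⁻².
The effective emission temperature is T_e = [S(1−α)/(4σ)]^¼ = 77.66 K.
For an N-layer opaque stack, T_s⁴ = (N+1)T_e⁴, hence T_s = (4)^(1/4)×77.66 K = 109.8 K.

110 K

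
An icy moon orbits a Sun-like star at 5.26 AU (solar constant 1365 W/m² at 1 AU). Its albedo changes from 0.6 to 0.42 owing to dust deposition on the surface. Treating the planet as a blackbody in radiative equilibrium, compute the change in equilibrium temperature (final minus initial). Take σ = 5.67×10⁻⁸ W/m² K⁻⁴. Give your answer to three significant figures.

Flux at the orbit: S = 1365/(5.26)² = 49.34 W/m².
With α = 0.6, T₁ = 96.58 K.
After:  T₂ = [49.34·0.58/(4σ)]^(1/4) = 106.0 K.
Change: 106.0 − 96.58 = 9.401 K.

9.40 K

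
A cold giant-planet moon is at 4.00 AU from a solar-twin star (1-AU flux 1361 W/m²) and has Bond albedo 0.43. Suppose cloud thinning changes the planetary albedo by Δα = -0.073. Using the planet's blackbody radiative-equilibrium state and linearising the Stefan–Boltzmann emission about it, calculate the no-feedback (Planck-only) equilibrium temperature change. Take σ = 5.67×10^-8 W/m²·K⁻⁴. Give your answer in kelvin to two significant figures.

3.9 K

Irradiance scales as 1/d², so S = 1361 W/m² × (1/4.00)² = 85.06 W/m².
Reference equilibrium: T_e = [S(1−α)/(4σ)]^(1/4) = 120.9 K.
The change in absorbed flux is Δ[S(1−α)/4] = −SΔα/4 = 1.552 W/m².
Planck response: λ_P = 4σT_e³ = 4·5.67×10⁻⁸·(120.9)³ = 0.4010 W/m²/K.
So ΔT₀ = 1.552/0.4010 = 3.87 K.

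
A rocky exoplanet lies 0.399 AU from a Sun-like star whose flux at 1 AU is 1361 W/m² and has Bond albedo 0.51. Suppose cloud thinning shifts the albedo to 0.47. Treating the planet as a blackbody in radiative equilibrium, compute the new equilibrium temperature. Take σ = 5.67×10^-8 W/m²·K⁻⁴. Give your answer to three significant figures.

By the inverse-square law, S = 1361/0.399² = 8549 W/m².
New equilibrium: T₂ = [(1−0.47)·8549/(4σ)]^(1/4) = 376.0 K.

376 K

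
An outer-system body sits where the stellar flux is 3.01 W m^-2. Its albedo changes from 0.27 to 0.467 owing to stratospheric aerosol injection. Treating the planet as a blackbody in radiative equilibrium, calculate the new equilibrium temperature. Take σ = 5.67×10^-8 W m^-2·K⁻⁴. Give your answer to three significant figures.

With the new albedo, S(1−α₂)/4 = 0.4011 W m^-2, so T₂ = 51.57 K.

51.6 K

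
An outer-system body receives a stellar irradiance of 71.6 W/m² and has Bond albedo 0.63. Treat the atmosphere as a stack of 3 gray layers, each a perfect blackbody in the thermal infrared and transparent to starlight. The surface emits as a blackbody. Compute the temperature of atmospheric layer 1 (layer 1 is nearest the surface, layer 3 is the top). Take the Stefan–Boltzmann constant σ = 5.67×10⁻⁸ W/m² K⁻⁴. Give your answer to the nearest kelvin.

The effective emission temperature is T_e = [S(1−α)/(4σ)]^¼ = 104.0 K.
Each opaque layer satisfies 2T_j⁴ = T_{j−1}⁴ + T_{j+1}⁴, giving T_k⁴ = (N+1−k)T_e⁴.
With k = 1: T_1 = (3+1−1)^¼·104.0 K = 136.8 K.

137 K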